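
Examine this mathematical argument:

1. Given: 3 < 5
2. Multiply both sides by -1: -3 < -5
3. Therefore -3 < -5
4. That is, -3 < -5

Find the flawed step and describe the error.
Step 2: Multiply both sides by -1: -3 < -5

Step 2 multiplies both sides by -1 but fails to reverse the inequality sign. When multiplying (or dividing) an inequality by a negative number, the direction must be reversed. Since 3 < 5, we should get -3 > -5, i.e., -3 > -5.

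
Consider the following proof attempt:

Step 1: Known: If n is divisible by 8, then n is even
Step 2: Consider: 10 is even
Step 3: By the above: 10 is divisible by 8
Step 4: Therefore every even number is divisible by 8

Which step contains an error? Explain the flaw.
Step 3: By the above: 10 is divisible by 8

Step 3 commits the fallacy of affirming the consequent. The known fact 'divisible by 8 → even' does NOT imply 'even → divisible by 8'. That would be the converse, which is false. For example, 10 is even but 10 ÷ 8 = 1.25, which is not an integer.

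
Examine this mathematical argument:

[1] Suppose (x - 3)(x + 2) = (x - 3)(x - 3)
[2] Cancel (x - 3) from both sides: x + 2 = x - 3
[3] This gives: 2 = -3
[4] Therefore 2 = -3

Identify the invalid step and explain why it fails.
Step 2: Cancel (x - 3) from both sides: x + 2 = x - 3

Step 2 cancels (x - 3) from both sides. This is only valid if (x - 3) ≠ 0, i.e., x ≠ 3. When x = 3, both sides equal zero regardless of the other factors. The correct approach requires considering x = 3 as a separate case.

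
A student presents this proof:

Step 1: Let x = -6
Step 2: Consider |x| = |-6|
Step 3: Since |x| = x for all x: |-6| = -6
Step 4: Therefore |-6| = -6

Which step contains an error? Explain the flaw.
Step 3: Since |x| = x for all x: |-6| = -6

Step 3 incorrectly states that |x| = x for all x. The correct definition is |x| = x when x >= 0, and |x| = -x when x < 0. Since -6 < 0, we have |-6| = -(-6) = 6, not -6.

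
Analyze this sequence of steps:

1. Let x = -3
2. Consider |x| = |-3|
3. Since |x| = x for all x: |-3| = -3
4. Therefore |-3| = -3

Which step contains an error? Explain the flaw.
Step 3: Since |x| = x for all x: |-3| = -3

Step 3 incorrectly states that |x| = x for all x. The correct definition is |x| = x when x >= 0, and |x| = -x when x < 0. Since -3 < 0, we have |-3| = -(-3) = 3, not -3.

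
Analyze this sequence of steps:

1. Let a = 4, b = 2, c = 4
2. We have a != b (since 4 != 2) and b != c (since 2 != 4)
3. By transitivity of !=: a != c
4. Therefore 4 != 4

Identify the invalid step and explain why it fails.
Step 3: By transitivity of !=: a != c

Step 3 incorrectly applies transitivity to the '!=' relation. Transitivity states: if a R b and b R c, then a R c. However, '!=' is not transitive. Counterexample: 4 != 2 and 2 != 4, but 4 = 4 (both equal 4). Transitivity holds for relations like <, <=, =, but not for !=.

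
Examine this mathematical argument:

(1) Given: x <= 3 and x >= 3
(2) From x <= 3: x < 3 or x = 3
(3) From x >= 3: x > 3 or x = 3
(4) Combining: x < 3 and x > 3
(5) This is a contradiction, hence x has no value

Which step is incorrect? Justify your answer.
Step 4: Combining: x < 3 and x > 3

Step 4 incorrectly combines the conditions. From x <= 3 and x >= 3, the intersection is x = 3. The error treats the 'or' cases as 'and' requirements. The correct conclusion is that x = 3 is the unique solution, not that no solution exists.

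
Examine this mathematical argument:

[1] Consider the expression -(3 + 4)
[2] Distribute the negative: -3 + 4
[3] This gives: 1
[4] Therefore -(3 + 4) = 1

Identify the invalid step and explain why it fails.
Step 2: Distribute the negative: -3 + 4

Step 2 incorrectly distributes the negative sign. The correct distribution is -(3 + 4) = -3 - 4 = -7. The negative must be applied to both terms, not just the first. The error treats -(3 + 4) as -3 + 4, which equals 1 instead of -7.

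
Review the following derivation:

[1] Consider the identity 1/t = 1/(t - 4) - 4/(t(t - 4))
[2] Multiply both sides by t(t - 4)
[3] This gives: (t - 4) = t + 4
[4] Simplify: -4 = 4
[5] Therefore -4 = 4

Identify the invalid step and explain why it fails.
Step 3: This gives: (t - 4) = t + 4

Step 3 makes a sign error when clearing denominators. Multiplying -4/(t(t - 4)) by t(t - 4) gives -4, not +4. The correct result is (t - 4) = t - 4, which is trivially true, not (t - 4) = t + 4. (Step 1 is a valid identity: 1/(t - 4) - 4/(t(t - 4)) = (t - 4)/(t(t - 4)) = 1/t.)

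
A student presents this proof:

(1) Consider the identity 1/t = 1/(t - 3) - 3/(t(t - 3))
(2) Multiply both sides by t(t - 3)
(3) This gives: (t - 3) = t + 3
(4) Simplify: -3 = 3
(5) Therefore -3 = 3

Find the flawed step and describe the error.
Step 3: This gives: (t - 3) = t + 3

Step 3 makes a sign error when clearing denominators. Multiplying -3/(t(t - 3)) by t(t - 3) gives -3, not +3. The correct result is (t - 3) = t - 3, which is trivially true, not (t - 3) = t + 3. (Step 1 is a valid identity: 1/(t - 3) - 3/(t(t - 3)) = (t - 3)/(t(t - 3)) = 1/t.)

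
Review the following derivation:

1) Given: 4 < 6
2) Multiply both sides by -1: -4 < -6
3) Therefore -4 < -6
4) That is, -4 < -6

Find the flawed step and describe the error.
Step 2: Multiply both sides by -1: -4 < -6

Step 2 multiplies both sides by -1 but fails to reverse the inequality sign. When multiplying (or dividing) an inequality by a negative number, the direction must be reversed. Since 4 < 6, we should get -4 > -6, i.e., -4 > -6.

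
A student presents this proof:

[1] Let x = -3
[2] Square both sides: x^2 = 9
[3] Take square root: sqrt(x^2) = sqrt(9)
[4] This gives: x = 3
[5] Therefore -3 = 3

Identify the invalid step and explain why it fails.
Step 4: This gives: x = 3

Step 4 incorrectly states that sqrt(x^2) = x. The correct identity is sqrt(x^2) = |x|. Since x = -3 < 0, we have sqrt(x^2) = |-3| = 3, not x = -3.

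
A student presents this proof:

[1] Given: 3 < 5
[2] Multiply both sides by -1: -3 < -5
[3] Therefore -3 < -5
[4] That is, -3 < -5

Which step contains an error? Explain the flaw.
Step 2: Multiply both sides by -1: -3 < -5

Step 2 multiplies both sides by -1 but fails to reverse the inequality sign. When multiplying (or dividing) an inequality by a negative number, the direction must be reversed. Since 3 < 5, we should get -3 > -5, i.e., -3 > -5.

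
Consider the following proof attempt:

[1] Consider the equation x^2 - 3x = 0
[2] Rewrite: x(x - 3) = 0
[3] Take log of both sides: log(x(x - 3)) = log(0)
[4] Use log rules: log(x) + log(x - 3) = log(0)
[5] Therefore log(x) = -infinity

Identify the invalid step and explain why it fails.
Step 3: Take log of both sides: log(x(x - 3)) = log(0)

Step 3 takes the logarithm of both sides, resulting in log(0) on the right side. The logarithm is only defined for positive numbers; log(0) is undefined (approaches negative infinity). This operation is invalid.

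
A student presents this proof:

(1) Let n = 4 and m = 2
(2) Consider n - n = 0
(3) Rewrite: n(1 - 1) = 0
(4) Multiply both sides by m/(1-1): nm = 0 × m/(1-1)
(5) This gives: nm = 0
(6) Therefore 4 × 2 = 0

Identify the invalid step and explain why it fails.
Step 4: Multiply both sides by m/(1-1): nm = 0 × m/(1-1)

Step 4 multiplies both sides by m/(1-1). However, 1-1 = 0, so this is multiplication by m/0, which is undefined. We cannot multiply by an undefined expression.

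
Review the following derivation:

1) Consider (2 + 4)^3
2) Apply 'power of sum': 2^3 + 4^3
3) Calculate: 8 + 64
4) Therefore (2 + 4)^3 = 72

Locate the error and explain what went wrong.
Step 2: Apply 'power of sum': 2^3 + 4^3

Step 2 incorrectly applies a non-existent rule '(a+b)^n = a^n + b^n'. This is false in general. The correct expansion uses the binomial theorem. The actual value is (2 + 4)^3 = 6^3 = 216, not 72.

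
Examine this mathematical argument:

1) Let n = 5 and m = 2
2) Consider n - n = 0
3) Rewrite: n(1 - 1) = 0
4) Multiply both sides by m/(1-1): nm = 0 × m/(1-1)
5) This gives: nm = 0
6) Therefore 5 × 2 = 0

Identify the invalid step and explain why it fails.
Step 4: Multiply both sides by m/(1-1): nm = 0 × m/(1-1)

Step 4 multiplies both sides by m/(1-1). However, 1-1 = 0, so this is multiplication by m/0, which is undefined. We cannot multiply by an undefined expression.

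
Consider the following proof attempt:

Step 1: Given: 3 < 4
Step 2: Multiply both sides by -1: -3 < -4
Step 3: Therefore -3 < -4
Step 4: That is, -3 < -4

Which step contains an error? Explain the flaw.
Step 2: Multiply both sides by -1: -3 < -4

Step 2 multiplies both sides by -1 but fails to reverse the inequality sign. When multiplying (or dividing) an inequality by a negative number, the direction must be reversed. Since 3 < 4, we should get -3 > -4, i.e., -3 > -4.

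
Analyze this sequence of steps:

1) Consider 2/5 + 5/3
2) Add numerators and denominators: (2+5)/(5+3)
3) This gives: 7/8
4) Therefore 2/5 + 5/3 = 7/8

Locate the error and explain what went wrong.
Step 2: Add numerators and denominators: (2+5)/(5+3)

Step 2 incorrectly adds fractions by separately adding numerators and denominators. This is wrong. The correct method requires a common denominator: 2/5 + 5/3 = (2×3 + 5×5)/(5×3) = 31/15 = 31/15. The method used gives 7/8, which is different.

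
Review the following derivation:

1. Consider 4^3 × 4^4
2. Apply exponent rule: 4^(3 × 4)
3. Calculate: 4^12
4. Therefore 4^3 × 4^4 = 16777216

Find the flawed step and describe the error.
Step 2: Apply exponent rule: 4^(3 × 4)

Step 2 incorrectly states that a^b × a^c = a^(b×c). The correct rule is a^b × a^c = a^(b+c). The actual value is 4^3 × 4^4 = 4^7 = 16384, not 4^12 = 16777216.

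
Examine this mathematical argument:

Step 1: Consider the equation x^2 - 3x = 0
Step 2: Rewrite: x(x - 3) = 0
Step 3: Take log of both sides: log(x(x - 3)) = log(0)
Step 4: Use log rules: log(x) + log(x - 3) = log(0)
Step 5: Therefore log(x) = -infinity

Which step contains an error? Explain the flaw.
Step 3: Take log of both sides: log(x(x - 3)) = log(0)

Step 3 takes the logarithm of both sides, resulting in log(0) on the right side. The logarithm is only defined for positive numbers; log(0) is undefined (approaches negative infinity). This operation is invalid.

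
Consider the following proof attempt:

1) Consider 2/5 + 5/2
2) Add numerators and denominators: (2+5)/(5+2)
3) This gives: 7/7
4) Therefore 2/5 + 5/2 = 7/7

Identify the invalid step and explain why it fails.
Step 2: Add numerators and denominators: (2+5)/(5+2)

Step 2 incorrectly adds fractions by separately adding numerators and denominators. This is wrong. The correct method requires a common denominator: 2/5 + 5/2 = (2×2 + 5×5)/(5×2) = 29/10 = 29/10. The method used gives 7/7, which is different.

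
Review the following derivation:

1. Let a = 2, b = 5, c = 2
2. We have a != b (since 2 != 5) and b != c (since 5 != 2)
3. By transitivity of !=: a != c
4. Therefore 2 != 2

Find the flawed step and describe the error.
Step 3: By transitivity of !=: a != c

Step 3 incorrectly applies transitivity to the '!=' relation. Transitivity states: if a R b and b R c, then a R c. However, '!=' is not transitive. Counterexample: 2 != 5 and 5 != 2, but 2 = 2 (both equal 2). Transitivity holds for relations like <, <=, =, but not for !=.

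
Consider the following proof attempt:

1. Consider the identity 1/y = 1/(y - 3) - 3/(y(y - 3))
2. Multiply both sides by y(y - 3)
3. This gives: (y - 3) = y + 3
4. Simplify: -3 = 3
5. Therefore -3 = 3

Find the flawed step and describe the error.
Step 3: This gives: (y - 3) = y + 3

Step 3 makes a sign error when clearing denominators. Multiplying -3/(y(y - 3)) by y(y - 3) gives -3, not +3. The correct result is (y - 3) = y - 3, which is trivially true, not (y - 3) = y + 3. (Step 1 is a valid identity: 1/(y - 3) - 3/(y(y - 3)) = (y - 3)/(y(y - 3)) = 1/y.)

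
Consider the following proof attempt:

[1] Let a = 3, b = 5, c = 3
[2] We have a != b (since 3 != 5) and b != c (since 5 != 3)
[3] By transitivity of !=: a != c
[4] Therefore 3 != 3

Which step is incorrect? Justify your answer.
Step 3: By transitivity of !=: a != c

Step 3 incorrectly applies transitivity to the '!=' relation. Transitivity states: if a R b and b R c, then a R c. However, '!=' is not transitive. Counterexample: 3 != 5 and 5 != 3, but 3 = 3 (both equal 3). Transitivity holds for relations like <, <=, =, but not for !=.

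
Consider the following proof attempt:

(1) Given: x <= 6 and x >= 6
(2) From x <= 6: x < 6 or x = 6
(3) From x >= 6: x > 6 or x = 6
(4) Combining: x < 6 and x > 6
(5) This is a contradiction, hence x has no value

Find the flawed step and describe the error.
Step 4: Combining: x < 6 and x > 6

Step 4 incorrectly combines the conditions. From x <= 6 and x >= 6, the intersection is x = 6. The error treats the 'or' cases as 'and' requirements. The correct conclusion is that x = 6 is the unique solution, not that no solution exists.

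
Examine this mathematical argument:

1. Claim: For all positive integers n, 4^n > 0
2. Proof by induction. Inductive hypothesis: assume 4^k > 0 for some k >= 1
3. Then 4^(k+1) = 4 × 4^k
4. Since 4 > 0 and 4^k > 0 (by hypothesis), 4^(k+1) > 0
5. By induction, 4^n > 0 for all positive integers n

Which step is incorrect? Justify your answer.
Step 5: By induction, 4^n > 0 for all positive integers n

Step 5 concludes the proof by induction, but no base case was ever established. A valid induction proof requires: (1) a base case proving 4^1 > 0, and (2) an inductive step showing IF 4^k > 0 THEN 4^(k+1) > 0. Steps 2-4 correctly establish the inductive step, but without the base case the conclusion in step 5 does not follow.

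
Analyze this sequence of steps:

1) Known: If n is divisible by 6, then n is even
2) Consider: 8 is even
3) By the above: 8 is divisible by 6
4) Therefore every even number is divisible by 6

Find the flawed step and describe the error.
Step 3: By the above: 8 is divisible by 6

Step 3 commits the fallacy of affirming the consequent. The known fact 'divisible by 6 → even' does NOT imply 'even → divisible by 6'. That would be the converse, which is false. For example, 8 is even but 8 ÷ 6 = 1.33, which is not an integer.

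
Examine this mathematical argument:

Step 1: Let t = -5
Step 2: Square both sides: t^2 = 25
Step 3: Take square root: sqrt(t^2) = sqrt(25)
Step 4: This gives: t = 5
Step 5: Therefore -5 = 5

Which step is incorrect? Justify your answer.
Step 4: This gives: t = 5

Step 4 incorrectly states that sqrt(t^2) = t. The correct identity is sqrt(t^2) = |t|. Since t = -5 < 0, we have sqrt(t^2) = |-5| = 5, not t = -5.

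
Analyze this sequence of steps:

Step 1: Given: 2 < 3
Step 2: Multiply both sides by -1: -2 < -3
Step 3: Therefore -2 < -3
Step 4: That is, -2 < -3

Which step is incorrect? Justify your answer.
Step 2: Multiply both sides by -1: -2 < -3

Step 2 multiplies both sides by -1 but fails to reverse the inequality sign. When multiplying (or dividing) an inequality by a negative number, the direction must be reversed. Since 2 < 3, we should get -2 > -3, i.e., -2 > -3.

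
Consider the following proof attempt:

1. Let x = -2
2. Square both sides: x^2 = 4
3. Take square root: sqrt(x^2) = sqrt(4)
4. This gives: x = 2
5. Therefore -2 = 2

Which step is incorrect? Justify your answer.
Step 4: This gives: x = 2

Step 4 incorrectly states that sqrt(x^2) = x. The correct identity is sqrt(x^2) = |x|. Since x = -2 < 0, we have sqrt(x^2) = |-2| = 2, not x = -2.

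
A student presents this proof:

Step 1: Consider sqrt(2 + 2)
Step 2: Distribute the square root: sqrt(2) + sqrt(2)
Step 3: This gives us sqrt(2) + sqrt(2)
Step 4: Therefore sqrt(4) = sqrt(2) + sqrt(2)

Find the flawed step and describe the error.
Step 2: Distribute the square root: sqrt(2) + sqrt(2)

Step 2 incorrectly 'distributes' the square root over addition. The square root function does not distribute: sqrt(a + b) ≠ sqrt(a) + sqrt(b). In fact, sqrt(2 + 2) = sqrt(4) ≈ 2.0000, while sqrt(2) + sqrt(2) ≈ 2.8284.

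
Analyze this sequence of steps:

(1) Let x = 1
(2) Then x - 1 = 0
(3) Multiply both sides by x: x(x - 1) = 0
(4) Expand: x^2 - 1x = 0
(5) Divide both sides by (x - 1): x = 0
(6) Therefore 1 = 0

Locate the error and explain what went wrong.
Step 5: Divide both sides by (x - 1): x = 0

Step 5 divides both sides by (x - 1). However, since x = 1, we have (x - 1) = 0. Division by zero is undefined, making this step invalid.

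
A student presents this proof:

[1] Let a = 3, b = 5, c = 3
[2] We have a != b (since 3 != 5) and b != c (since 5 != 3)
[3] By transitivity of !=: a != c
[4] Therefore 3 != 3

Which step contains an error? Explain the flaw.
Step 3: By transitivity of !=: a != c

Step 3 incorrectly applies transitivity to the '!=' relation. Transitivity states: if a R b and b R c, then a R c. However, '!=' is not transitive. Counterexample: 3 != 5 and 5 != 3, but 3 = 3 (both equal 3). Transitivity holds for relations like <, <=, =, but not for !=.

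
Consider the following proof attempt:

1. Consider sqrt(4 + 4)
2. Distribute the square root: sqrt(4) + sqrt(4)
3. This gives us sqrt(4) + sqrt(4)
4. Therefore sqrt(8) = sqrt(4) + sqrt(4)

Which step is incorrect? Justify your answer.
Step 2: Distribute the square root: sqrt(4) + sqrt(4)

Step 2 incorrectly 'distributes' the square root over addition. The square root function does not distribute: sqrt(a + b) ≠ sqrt(a) + sqrt(b). In fact, sqrt(4 + 4) = sqrt(8) ≈ 2.8284, while sqrt(4) + sqrt(4) ≈ 4.0000.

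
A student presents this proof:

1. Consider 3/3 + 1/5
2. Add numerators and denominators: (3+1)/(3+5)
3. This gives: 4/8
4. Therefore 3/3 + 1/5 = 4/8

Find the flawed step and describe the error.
Step 2: Add numerators and denominators: (3+1)/(3+5)

Step 2 incorrectly adds fractions by separately adding numerators and denominators. This is wrong. The correct method requires a common denominator: 3/3 + 1/5 = (3×5 + 1×3)/(3×5) = 18/15 = 6/5. The method used gives 4/8, which is different.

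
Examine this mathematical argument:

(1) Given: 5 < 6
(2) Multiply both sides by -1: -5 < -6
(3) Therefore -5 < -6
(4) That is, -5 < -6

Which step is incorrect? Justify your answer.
Step 2: Multiply both sides by -1: -5 < -6

Step 2 multiplies both sides by -1 but fails to reverse the inequality sign. When multiplying (or dividing) an inequality by a negative number, the direction must be reversed. Since 5 < 6, we should get -5 > -6, i.e., -5 > -6.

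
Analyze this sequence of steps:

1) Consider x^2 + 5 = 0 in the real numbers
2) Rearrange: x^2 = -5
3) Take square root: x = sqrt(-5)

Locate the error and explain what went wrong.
Step 3: Take square root: x = sqrt(-5)

Step 3 takes the square root of -5, which is negative. In the real number system, the square root of a negative number is undefined. The equation x^2 + 5 = 0 has no real solutions. Square roots of negative numbers only exist in the complex numbers.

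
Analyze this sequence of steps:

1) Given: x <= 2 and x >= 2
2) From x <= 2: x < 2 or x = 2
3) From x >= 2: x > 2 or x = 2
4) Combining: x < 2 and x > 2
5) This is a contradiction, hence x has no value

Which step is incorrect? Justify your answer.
Step 4: Combining: x < 2 and x > 2

Step 4 incorrectly combines the conditions. From x <= 2 and x >= 2, the intersection is x = 2. The error treats the 'or' cases as 'and' requirements. The correct conclusion is that x = 2 is the unique solution, not that no solution exists.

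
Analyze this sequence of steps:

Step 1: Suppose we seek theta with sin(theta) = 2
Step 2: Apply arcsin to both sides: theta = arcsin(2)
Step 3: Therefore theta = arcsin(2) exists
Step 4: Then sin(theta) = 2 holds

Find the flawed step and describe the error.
Step 2: Apply arcsin to both sides: theta = arcsin(2)

Step 2 applies arcsin to 2. However, arcsin(x) is only defined for x in [-1, 1] because sin(theta) can only produce values in that range. Since |2| > 1, arcsin(2) is undefined. There is no angle whose sine equals 2.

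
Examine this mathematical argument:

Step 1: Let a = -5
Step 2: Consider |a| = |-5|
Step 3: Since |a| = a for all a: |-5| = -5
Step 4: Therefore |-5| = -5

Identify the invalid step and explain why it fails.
Step 3: Since |a| = a for all a: |-5| = -5

Step 3 incorrectly states that |a| = a for all a. The correct definition is |a| = a when a >= 0, and |a| = -a when a < 0. Since -5 < 0, we have |-5| = -(-5) = 5, not -5.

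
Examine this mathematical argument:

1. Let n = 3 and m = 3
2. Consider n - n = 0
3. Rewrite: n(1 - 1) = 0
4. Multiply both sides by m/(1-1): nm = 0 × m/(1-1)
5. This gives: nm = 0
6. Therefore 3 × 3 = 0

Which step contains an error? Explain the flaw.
Step 4: Multiply both sides by m/(1-1): nm = 0 × m/(1-1)

Step 4 multiplies both sides by m/(1-1). However, 1-1 = 0, so this is multiplication by m/0, which is undefined. We cannot multiply by an undefined expression.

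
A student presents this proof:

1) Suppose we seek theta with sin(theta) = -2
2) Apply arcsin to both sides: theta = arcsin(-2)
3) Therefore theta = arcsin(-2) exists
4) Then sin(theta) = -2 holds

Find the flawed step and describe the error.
Step 2: Apply arcsin to both sides: theta = arcsin(-2)

Step 2 applies arcsin to -2. However, arcsin(x) is only defined for x in [-1, 1] because sin(theta) can only produce values in that range. Since |-2| > 1, arcsin(-2) is undefined. There is no angle whose sine equals -2.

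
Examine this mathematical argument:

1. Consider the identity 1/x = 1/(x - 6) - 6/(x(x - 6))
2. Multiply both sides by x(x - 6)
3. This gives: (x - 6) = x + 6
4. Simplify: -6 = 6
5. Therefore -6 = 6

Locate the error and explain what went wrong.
Step 3: This gives: (x - 6) = x + 6

Step 3 makes a sign error when clearing denominators. Multiplying -6/(x(x - 6)) by x(x - 6) gives -6, not +6. The correct result is (x - 6) = x - 6, which is trivially true, not (x - 6) = x + 6. (Step 1 is a valid identity: 1/(x - 6) - 6/(x(x - 6)) = (x - 6)/(x(x - 6)) = 1/x.)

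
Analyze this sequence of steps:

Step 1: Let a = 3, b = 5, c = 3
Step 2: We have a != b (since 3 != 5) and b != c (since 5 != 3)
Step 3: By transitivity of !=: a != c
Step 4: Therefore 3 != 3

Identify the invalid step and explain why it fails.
Step 3: By transitivity of !=: a != c

Step 3 incorrectly applies transitivity to the '!=' relation. Transitivity states: if a R b and b R c, then a R c. However, '!=' is not transitive. Counterexample: 3 != 5 and 5 != 3, but 3 = 3 (both equal 3). Transitivity holds for relations like <, <=, =, but not for !=.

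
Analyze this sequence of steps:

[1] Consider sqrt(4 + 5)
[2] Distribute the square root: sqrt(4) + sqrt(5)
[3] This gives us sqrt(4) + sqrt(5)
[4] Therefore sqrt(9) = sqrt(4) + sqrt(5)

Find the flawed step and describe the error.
Step 2: Distribute the square root: sqrt(4) + sqrt(5)

Step 2 incorrectly 'distributes' the square root over addition. The square root function does not distribute: sqrt(a + b) ≠ sqrt(a) + sqrt(b). In fact, sqrt(4 + 5) = sqrt(9) ≈ 3.0000, while sqrt(4) + sqrt(5) ≈ 4.2361.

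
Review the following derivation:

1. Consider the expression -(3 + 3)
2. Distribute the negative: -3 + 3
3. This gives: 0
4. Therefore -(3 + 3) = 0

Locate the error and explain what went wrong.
Step 2: Distribute the negative: -3 + 3

Step 2 incorrectly distributes the negative sign. The correct distribution is -(3 + 3) = -3 - 3 = -6. The negative must be applied to both terms, not just the first. The error treats -(3 + 3) as -3 + 3, which equals 0 instead of -6.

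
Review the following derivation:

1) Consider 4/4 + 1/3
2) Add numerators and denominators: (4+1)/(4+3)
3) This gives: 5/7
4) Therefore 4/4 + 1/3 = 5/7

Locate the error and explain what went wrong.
Step 2: Add numerators and denominators: (4+1)/(4+3)

Step 2 incorrectly adds fractions by separately adding numerators and denominators. This is wrong. The correct method requires a common denominator: 4/4 + 1/3 = (4×3 + 1×4)/(4×3) = 16/12 = 4/3. The method used gives 5/7, which is different.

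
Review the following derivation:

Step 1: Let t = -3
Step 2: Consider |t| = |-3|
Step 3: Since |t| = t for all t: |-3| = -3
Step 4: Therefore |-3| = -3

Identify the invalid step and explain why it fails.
Step 3: Since |t| = t for all t: |-3| = -3

Step 3 incorrectly states that |t| = t for all t. The correct definition is |t| = t when t >= 0, and |t| = -t when t < 0. Since -3 < 0, we have |-3| = -(-3) = 3, not -3.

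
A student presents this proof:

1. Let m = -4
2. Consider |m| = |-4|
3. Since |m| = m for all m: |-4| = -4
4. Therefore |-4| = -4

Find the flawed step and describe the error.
Step 3: Since |m| = m for all m: |-4| = -4

Step 3 incorrectly states that |m| = m for all m. The correct definition is |m| = m when m >= 0, and |m| = -m when m < 0. Since -4 < 0, we have |-4| = -(-4) = 4, not -4.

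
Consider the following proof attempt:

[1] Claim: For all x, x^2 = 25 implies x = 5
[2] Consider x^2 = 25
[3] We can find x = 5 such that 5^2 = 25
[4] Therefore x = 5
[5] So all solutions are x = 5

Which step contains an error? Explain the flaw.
Step 4: Therefore x = 5

Step 4 incorrectly concludes that x = 5 is the only solution. The proof shows that x = 5 is A solution (existence), but does not show it is the ONLY solution (uniqueness). In fact, x = -5 is also a solution since (-5)^2 = 25. Finding one solution doesn't prove there are no others.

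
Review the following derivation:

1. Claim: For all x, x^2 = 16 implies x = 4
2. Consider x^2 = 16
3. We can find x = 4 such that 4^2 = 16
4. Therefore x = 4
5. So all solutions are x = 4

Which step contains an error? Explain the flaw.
Step 4: Therefore x = 4

Step 4 incorrectly concludes that x = 4 is the only solution. The proof shows that x = 4 is A solution (existence), but does not show it is the ONLY solution (uniqueness). In fact, x = -4 is also a solution since (-4)^2 = 16. Finding one solution doesn't prove there are no others.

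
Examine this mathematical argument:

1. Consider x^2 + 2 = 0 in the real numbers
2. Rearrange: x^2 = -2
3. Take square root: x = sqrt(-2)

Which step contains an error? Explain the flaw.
Step 3: Take square root: x = sqrt(-2)

Step 3 takes the square root of -2, which is negative. In the real number system, the square root of a negative number is undefined. The equation x^2 + 2 = 0 has no real solutions. Square roots of negative numbers only exist in the complex numbers.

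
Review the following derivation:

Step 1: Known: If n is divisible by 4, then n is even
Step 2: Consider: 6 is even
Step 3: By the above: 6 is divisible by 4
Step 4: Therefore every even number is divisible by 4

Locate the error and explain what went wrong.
Step 3: By the above: 6 is divisible by 4

Step 3 commits the fallacy of affirming the consequent. The known fact 'divisible by 4 → even' does NOT imply 'even → divisible by 4'. That would be the converse, which is false. For example, 6 is even but 6 ÷ 4 = 1.50, which is not an integer.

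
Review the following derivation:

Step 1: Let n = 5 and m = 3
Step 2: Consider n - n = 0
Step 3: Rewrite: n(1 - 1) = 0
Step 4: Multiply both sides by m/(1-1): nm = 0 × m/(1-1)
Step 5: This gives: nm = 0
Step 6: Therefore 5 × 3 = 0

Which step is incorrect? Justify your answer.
Step 4: Multiply both sides by m/(1-1): nm = 0 × m/(1-1)

Step 4 multiplies both sides by m/(1-1). However, 1-1 = 0, so this is multiplication by m/0, which is undefined. We cannot multiply by an undefined expression.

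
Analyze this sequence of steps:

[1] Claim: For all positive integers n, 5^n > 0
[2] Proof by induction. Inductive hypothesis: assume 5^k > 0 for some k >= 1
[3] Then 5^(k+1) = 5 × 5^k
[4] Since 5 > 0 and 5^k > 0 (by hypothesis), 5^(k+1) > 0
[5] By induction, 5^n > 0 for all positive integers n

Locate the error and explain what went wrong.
Step 5: By induction, 5^n > 0 for all positive integers n

Step 5 concludes the proof by induction, but no base case was ever established. A valid induction proof requires: (1) a base case proving 5^1 > 0, and (2) an inductive step showing IF 5^k > 0 THEN 5^(k+1) > 0. Steps 2-4 correctly establish the inductive step, but without the base case the conclusion in step 5 does not follow.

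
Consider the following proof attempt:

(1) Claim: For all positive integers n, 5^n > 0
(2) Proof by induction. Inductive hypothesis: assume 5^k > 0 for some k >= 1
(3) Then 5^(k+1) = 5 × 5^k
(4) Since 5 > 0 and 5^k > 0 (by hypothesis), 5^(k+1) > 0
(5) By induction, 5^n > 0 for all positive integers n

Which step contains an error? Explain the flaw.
Step 5: By induction, 5^n > 0 for all positive integers n

Step 5 concludes the proof by induction, but no base case was ever established. A valid induction proof requires: (1) a base case proving 5^1 > 0, and (2) an inductive step showing IF 5^k > 0 THEN 5^(k+1) > 0. Steps 2-4 correctly establish the inductive step, but without the base case the conclusion in step 5 does not follow.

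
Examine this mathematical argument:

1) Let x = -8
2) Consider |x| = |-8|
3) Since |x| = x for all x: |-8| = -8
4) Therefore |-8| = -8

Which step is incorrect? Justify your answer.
Step 3: Since |x| = x for all x: |-8| = -8

Step 3 incorrectly states that |x| = x for all x. The correct definition is |x| = x when x >= 0, and |x| = -x when x < 0. Since -8 < 0, we have |-8| = -(-8) = 8, not -8.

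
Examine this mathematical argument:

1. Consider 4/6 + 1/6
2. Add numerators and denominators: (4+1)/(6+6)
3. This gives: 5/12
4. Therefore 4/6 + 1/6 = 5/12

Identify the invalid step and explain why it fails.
Step 2: Add numerators and denominators: (4+1)/(6+6)

Step 2 incorrectly adds fractions by separately adding numerators and denominators. This is wrong. The correct method requires a common denominator: 4/6 + 1/6 = (4×6 + 1×6)/(6×6) = 30/36 = 5/6. The method used gives 5/12, which is different.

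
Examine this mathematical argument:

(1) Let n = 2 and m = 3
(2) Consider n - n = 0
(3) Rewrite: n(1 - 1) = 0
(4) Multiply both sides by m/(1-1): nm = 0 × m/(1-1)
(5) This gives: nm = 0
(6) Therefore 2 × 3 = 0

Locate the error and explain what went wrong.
Step 4: Multiply both sides by m/(1-1): nm = 0 × m/(1-1)

Step 4 multiplies both sides by m/(1-1). However, 1-1 = 0, so this is multiplication by m/0, which is undefined. We cannot multiply by an undefined expression.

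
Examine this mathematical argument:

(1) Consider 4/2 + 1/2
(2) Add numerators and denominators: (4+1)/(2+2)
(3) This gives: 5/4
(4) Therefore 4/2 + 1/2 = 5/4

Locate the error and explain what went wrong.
Step 2: Add numerators and denominators: (4+1)/(2+2)

Step 2 incorrectly adds fractions by separately adding numerators and denominators. This is wrong. The correct method requires a common denominator: 4/2 + 1/2 = (4×2 + 1×2)/(2×2) = 10/4 = 5/2. The method used gives 5/4, which is different.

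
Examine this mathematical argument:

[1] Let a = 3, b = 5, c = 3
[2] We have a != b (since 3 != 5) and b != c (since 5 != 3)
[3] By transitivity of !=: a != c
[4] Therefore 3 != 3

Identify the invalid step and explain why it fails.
Step 3: By transitivity of !=: a != c

Step 3 incorrectly applies transitivity to the '!=' relation. Transitivity states: if a R b and b R c, then a R c. However, '!=' is not transitive. Counterexample: 3 != 5 and 5 != 3, but 3 = 3 (both equal 3). Transitivity holds for relations like <, <=, =, but not for !=.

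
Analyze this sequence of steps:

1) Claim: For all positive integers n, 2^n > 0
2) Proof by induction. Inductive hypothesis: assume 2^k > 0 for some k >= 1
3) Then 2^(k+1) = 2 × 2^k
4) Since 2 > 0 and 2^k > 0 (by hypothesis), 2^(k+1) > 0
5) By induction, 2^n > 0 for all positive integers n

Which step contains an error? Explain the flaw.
Step 5: By induction, 2^n > 0 for all positive integers n

Step 5 concludes the proof by induction, but no base case was ever established. A valid induction proof requires: (1) a base case proving 2^1 > 0, and (2) an inductive step showing IF 2^k > 0 THEN 2^(k+1) > 0. Steps 2-4 correctly establish the inductive step, but without the base case the conclusion in step 5 does not follow.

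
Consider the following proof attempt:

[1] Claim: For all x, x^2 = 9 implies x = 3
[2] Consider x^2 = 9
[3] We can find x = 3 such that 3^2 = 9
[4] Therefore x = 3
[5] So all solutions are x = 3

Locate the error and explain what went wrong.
Step 4: Therefore x = 3

Step 4 incorrectly concludes that x = 3 is the only solution. The proof shows that x = 3 is A solution (existence), but does not show it is the ONLY solution (uniqueness). In fact, x = -3 is also a solution since (-3)^2 = 9. Finding one solution doesn't prove there are no others.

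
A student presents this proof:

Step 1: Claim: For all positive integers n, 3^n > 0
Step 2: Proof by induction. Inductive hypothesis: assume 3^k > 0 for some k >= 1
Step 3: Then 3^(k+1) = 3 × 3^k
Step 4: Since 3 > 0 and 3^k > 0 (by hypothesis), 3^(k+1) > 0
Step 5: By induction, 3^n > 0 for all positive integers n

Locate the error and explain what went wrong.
Step 5: By induction, 3^n > 0 for all positive integers n

Step 5 concludes the proof by induction, but no base case was ever established. A valid induction proof requires: (1) a base case proving 3^1 > 0, and (2) an inductive step showing IF 3^k > 0 THEN 3^(k+1) > 0. Steps 2-4 correctly establish the inductive step, but without the base case the conclusion in step 5 does not follow.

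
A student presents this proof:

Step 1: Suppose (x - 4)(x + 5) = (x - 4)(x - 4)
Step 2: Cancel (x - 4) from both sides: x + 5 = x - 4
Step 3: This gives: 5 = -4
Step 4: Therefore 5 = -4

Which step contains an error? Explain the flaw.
Step 2: Cancel (x - 4) from both sides: x + 5 = x - 4

Step 2 cancels (x - 4) from both sides. This is only valid if (x - 4) ≠ 0, i.e., x ≠ 4. When x = 4, both sides equal zero regardless of the other factors. The correct approach requires considering x = 4 as a separate case.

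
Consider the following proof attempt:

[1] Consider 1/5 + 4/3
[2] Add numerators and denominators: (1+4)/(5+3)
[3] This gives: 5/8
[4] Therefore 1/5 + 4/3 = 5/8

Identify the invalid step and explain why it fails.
Step 2: Add numerators and denominators: (1+4)/(5+3)

Step 2 incorrectly adds fractions by separately adding numerators and denominators. This is wrong. The correct method requires a common denominator: 1/5 + 4/3 = (1×3 + 4×5)/(5×3) = 23/15 = 23/15. The method used gives 5/8, which is different.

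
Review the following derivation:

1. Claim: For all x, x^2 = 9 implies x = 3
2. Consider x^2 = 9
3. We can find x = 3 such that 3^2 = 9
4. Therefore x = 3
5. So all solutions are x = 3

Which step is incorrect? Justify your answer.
Step 4: Therefore x = 3

Step 4 incorrectly concludes that x = 3 is the only solution. The proof shows that x = 3 is A solution (existence), but does not show it is the ONLY solution (uniqueness). In fact, x = -3 is also a solution since (-3)^2 = 9. Finding one solution doesn't prove there are no others.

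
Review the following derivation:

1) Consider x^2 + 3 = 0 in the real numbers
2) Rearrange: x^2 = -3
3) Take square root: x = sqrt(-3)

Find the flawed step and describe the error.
Step 3: Take square root: x = sqrt(-3)

Step 3 takes the square root of -3, which is negative. In the real number system, the square root of a negative number is undefined. The equation x^2 + 3 = 0 has no real solutions. Square roots of negative numbers only exist in the complex numbers.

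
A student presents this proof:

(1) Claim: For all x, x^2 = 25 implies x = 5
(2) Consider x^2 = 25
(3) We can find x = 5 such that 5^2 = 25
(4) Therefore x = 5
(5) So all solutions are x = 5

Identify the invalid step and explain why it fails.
Step 4: Therefore x = 5

Step 4 incorrectly concludes that x = 5 is the only solution. The proof shows that x = 5 is A solution (existence), but does not show it is the ONLY solution (uniqueness). In fact, x = -5 is also a solution since (-5)^2 = 25. Finding one solution doesn't prove there are no others.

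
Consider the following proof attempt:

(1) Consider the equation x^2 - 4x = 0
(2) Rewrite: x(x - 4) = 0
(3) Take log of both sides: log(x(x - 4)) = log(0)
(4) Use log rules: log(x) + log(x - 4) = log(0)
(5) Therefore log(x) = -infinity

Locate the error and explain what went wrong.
Step 3: Take log of both sides: log(x(x - 4)) = log(0)

Step 3 takes the logarithm of both sides, resulting in log(0) on the right side. The logarithm is only defined for positive numbers; log(0) is undefined (approaches negative infinity). This operation is invalid.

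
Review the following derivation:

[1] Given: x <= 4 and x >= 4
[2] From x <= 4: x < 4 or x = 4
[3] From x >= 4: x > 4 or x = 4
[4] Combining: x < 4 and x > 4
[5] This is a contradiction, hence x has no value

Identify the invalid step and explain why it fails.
Step 4: Combining: x < 4 and x > 4

Step 4 incorrectly combines the conditions. From x <= 4 and x >= 4, the intersection is x = 4. The error treats the 'or' cases as 'and' requirements. The correct conclusion is that x = 4 is the unique solution, not that no solution exists.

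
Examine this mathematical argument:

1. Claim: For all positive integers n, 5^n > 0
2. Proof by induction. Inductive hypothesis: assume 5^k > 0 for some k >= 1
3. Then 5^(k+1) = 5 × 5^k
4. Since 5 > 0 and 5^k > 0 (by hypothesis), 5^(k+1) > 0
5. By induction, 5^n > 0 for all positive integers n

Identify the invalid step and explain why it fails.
Step 5: By induction, 5^n > 0 for all positive integers n

Step 5 concludes the proof by induction, but no base case was ever established. A valid induction proof requires: (1) a base case proving 5^1 > 0, and (2) an inductive step showing IF 5^k > 0 THEN 5^(k+1) > 0. Steps 2-4 correctly establish the inductive step, but without the base case the conclusion in step 5 does not follow.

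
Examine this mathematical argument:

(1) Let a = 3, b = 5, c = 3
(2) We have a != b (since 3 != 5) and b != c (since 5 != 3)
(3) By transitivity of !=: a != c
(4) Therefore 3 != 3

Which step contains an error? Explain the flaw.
Step 3: By transitivity of !=: a != c

Step 3 incorrectly applies transitivity to the '!=' relation. Transitivity states: if a R b and b R c, then a R c. However, '!=' is not transitive. Counterexample: 3 != 5 and 5 != 3, but 3 = 3 (both equal 3). Transitivity holds for relations like <, <=, =, but not for !=.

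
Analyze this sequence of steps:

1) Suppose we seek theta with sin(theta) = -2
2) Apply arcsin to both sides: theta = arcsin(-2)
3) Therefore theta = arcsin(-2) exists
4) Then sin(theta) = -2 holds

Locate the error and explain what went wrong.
Step 2: Apply arcsin to both sides: theta = arcsin(-2)

Step 2 applies arcsin to -2. However, arcsin(x) is only defined for x in [-1, 1] because sin(theta) can only produce values in that range. Since |-2| > 1, arcsin(-2) is undefined. There is no angle whose sine equals -2.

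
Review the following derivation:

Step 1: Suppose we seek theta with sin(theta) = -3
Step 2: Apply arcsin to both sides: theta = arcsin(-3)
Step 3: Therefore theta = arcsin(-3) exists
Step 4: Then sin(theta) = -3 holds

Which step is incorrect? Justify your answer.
Step 2: Apply arcsin to both sides: theta = arcsin(-3)

Step 2 applies arcsin to -3. However, arcsin(x) is only defined for x in [-1, 1] because sin(theta) can only produce values in that range. Since |-3| > 1, arcsin(-3) is undefined. There is no angle whose sine equals -3.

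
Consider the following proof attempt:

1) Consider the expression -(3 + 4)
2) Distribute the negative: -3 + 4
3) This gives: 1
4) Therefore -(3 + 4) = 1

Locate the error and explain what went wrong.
Step 2: Distribute the negative: -3 + 4

Step 2 incorrectly distributes the negative sign. The correct distribution is -(3 + 4) = -3 - 4 = -7. The negative must be applied to both terms, not just the first. The error treats -(3 + 4) as -3 + 4, which equals 1 instead of -7.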